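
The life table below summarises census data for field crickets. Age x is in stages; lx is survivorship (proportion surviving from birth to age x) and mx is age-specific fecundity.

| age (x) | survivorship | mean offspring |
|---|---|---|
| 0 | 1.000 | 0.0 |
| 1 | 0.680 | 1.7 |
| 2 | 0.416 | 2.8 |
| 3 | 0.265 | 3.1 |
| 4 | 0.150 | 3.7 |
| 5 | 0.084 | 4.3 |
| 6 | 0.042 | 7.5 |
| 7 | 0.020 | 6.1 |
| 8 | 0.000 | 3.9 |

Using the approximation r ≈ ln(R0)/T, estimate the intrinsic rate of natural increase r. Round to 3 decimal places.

R0 = Σ lx·mx = 0 + 1.156 + 1.1648 + 0.8215 + 0.555 + 0.3612 + 0.315 + 0.122 + 0 = 4.4955
Σ x·lx·mx = 12.7201; T = 12.7201/4.4955 = 2.82952…
r ≈ ln(R0)/T = ln(4.4955)/2.82952… = 0.53121… → 0.531

0.531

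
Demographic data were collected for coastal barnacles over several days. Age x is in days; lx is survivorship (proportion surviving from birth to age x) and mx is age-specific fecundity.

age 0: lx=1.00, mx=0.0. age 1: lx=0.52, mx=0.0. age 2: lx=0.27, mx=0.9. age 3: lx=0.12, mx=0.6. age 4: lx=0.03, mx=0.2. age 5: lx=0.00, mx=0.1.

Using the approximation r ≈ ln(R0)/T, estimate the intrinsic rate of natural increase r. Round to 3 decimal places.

-0.502

R0 = Σ lx·mx = 0 + 0 + 0.243 + 0.072 + 0.006 + 0 = 0.321
Σ x·lx·mx = 0.726; T = 0.726/0.321 = 2.26168…
r ≈ ln(R0)/T = ln(0.321)/2.26168… = -0.50242… → -0.502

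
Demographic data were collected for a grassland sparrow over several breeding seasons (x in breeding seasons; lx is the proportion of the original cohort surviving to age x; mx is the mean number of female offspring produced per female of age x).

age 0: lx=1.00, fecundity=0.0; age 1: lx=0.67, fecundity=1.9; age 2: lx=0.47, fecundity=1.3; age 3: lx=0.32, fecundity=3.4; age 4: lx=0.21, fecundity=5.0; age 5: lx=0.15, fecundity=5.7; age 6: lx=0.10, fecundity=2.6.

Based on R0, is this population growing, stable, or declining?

growing

R0 = Σ lx·mx = 0 + 1.273 + 0.611 + 1.088 + 1.05 + 0.855 + 0.26 = 5.137
R0 > 1, so the population is growing.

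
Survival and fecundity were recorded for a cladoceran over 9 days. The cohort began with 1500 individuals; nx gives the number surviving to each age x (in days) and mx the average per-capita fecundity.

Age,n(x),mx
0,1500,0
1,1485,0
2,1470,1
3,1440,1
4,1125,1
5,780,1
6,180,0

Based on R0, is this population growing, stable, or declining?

growing

lx = nx/n0 = nx/1500: 1, 0.99, 0.98, 0.96, 0.75, 0.52, 0.12
R0 = Σ lx·mx = 0 + 0 + 0.98 + 0.96 + 0.75 + 0.52 + 0 = 3.21
R0 > 1, so the population is growing.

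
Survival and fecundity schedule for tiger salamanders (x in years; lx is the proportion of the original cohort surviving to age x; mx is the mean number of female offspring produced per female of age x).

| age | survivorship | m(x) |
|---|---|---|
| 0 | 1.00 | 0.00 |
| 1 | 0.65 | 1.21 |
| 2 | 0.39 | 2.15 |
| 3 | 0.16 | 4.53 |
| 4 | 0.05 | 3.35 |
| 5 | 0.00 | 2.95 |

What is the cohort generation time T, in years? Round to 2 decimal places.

lx·mx: 0, 0.7865, 0.8385, 0.7248, 0.1675, 0 → R0 = 2.5173
x·lx·mx: 0, 0.7865, 1.677, 2.1744, 0.67, 0 → Σ = 5.3079
T = 5.3079 / 2.5173 = 2.108569… → 2.11

2.11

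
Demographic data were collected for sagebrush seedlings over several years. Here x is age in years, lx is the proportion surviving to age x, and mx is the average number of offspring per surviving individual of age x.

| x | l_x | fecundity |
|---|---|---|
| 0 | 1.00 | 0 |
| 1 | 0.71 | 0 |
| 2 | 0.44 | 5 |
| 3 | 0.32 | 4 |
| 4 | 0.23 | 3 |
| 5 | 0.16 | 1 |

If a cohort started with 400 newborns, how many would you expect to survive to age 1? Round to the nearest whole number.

284

Expected survivors = N0 · l_1 = 400 × 0.71 = 284 → 284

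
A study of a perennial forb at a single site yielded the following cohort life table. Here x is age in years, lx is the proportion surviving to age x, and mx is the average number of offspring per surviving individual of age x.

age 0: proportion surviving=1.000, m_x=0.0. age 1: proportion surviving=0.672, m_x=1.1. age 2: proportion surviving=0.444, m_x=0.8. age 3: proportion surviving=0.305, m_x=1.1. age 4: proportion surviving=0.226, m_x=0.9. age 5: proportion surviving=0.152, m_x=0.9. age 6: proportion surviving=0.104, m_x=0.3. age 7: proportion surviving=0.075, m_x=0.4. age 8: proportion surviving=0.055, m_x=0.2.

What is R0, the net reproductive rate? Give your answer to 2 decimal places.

lx·mx by age: 0, 0.7392, 0.3552, 0.3355, 0.2034, 0.1368, 0.0312, 0.03, 0.011
R0 = Σ lx·mx = 1.8423 → 1.84

1.84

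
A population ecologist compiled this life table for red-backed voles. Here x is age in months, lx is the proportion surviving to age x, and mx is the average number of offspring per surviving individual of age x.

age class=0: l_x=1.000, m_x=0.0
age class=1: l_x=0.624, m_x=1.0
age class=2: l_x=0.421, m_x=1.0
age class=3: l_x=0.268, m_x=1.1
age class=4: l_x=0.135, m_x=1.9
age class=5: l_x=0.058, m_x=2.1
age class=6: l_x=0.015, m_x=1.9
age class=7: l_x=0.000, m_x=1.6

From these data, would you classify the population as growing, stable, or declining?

growing

R0 = Σ lx·mx = 0 + 0.624 + 0.421 + 0.2948 + 0.2565 + 0.1218 + 0.0285 + 0 = 1.7466
R0 > 1, so the population is growing.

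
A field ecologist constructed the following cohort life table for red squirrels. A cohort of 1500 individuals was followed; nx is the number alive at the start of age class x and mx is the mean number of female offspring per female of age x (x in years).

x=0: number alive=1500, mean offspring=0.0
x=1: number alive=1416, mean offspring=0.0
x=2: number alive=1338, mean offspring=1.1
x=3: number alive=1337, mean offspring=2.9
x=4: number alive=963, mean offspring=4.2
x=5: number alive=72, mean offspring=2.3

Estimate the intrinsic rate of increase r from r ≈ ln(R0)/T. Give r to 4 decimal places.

lx = nx/n0 = nx/1500: 1, 0.944, 0.892, 0.89133…, 0.642, 0.048
R0 = Σ lx·mx = 0 + 0 + 0.9812 + 2.58487… + 2.6964 + 0.1104 = 6.372867…
Σ x·lx·mx = 21.0546…; T = 21.0546…/6.372867… = 3.30379…
r ≈ ln(R0)/T = ln(6.372867…)/3.30379… = 0.560584… → 0.5606

0.5606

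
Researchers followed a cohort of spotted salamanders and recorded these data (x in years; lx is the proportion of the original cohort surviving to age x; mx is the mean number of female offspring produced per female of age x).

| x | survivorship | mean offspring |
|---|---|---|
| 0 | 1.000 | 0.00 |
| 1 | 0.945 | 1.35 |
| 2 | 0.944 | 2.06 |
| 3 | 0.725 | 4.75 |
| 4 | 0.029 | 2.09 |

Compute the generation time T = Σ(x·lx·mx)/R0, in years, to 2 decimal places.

2.34

lx·mx: 0, 1.27575, 1.94464, 3.44375, 0.06061 → R0 = 6.72475
x·lx·mx: 0, 1.27575, 3.88928, 10.33125, 0.24244 → Σ = 15.73872
T = 15.73872 / 6.72475 = 2.340417… → 2.34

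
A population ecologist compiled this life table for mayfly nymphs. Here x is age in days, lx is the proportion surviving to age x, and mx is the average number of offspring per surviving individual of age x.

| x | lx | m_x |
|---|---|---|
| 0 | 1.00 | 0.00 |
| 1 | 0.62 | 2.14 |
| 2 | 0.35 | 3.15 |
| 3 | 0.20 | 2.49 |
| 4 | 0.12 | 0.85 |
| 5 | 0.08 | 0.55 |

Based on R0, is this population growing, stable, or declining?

growing

R0 = Σ lx·mx = 0 + 1.3268 + 1.1025 + 0.498 + 0.102 + 0.044 = 3.0733
R0 > 1, so the population is growing.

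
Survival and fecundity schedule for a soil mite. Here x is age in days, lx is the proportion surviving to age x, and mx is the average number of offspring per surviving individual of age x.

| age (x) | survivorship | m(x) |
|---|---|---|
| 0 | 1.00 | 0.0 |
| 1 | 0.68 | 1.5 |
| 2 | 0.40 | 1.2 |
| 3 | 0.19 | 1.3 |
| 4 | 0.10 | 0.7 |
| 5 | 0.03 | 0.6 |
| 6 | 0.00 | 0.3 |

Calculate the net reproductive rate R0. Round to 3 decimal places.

lx·mx by age: 0, 1.02, 0.48, 0.247, 0.07, 0.018, 0
R0 = Σ lx·mx = 1.835 → 1.835

1.835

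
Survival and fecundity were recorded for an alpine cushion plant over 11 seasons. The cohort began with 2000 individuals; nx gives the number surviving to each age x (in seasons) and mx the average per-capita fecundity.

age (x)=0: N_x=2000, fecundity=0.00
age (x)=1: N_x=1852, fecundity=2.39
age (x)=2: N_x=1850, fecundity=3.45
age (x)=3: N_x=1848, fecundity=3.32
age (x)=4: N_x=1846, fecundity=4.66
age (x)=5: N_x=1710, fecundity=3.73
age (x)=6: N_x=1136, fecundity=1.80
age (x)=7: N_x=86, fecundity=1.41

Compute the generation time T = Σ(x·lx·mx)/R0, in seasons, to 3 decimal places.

3.374

lx = nx/n0 = nx/2000: 1, 0.926, 0.925, 0.924, 0.923, 0.855, 0.568, 0.043
lx·mx: 0, 2.21314, 3.19125, 3.06768, 4.30118, 3.18915, 1.0224, 0.06063 → R0 = 17.04543
x·lx·mx: 0, 2.21314, 6.3825, 9.20304, 17.20472, 15.94575, 6.1344, 0.42441 → Σ = 57.50796
T = 57.50796 / 17.04543 = 3.373805… → 3.374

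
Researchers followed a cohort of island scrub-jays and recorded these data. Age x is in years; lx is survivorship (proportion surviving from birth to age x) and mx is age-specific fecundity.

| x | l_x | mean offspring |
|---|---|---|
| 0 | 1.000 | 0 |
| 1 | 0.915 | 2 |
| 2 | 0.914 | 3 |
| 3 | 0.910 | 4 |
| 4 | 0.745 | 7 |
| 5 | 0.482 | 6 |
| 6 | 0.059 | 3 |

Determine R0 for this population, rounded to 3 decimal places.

lx·mx by age: 0, 1.83, 2.742, 3.64, 5.215, 2.892, 0.177
R0 = Σ lx·mx = 16.496 → 16.496

16.496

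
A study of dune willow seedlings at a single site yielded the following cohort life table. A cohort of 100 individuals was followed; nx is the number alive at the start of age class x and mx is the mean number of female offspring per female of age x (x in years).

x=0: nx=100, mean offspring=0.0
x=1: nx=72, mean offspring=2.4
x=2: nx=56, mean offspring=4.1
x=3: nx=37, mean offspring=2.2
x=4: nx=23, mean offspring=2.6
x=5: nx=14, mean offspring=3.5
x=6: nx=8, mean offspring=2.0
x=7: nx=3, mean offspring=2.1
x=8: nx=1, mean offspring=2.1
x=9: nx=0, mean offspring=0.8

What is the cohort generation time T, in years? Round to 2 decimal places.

lx = nx/n0 = nx/100: 1, 0.72, 0.56, 0.37, 0.23, 0.14, 0.08, 0.03, 0.01, 0
lx·mx: 0, 1.728, 2.296, 0.814, 0.598, 0.49, 0.16, 0.063, 0.021, 0 → R0 = 6.17
x·lx·mx: 0, 1.728, 4.592, 2.442, 2.392, 2.45, 0.96, 0.441, 0.168, 0 → Σ = 15.173
T = 15.173 / 6.17 = 2.459157… → 2.46

2.46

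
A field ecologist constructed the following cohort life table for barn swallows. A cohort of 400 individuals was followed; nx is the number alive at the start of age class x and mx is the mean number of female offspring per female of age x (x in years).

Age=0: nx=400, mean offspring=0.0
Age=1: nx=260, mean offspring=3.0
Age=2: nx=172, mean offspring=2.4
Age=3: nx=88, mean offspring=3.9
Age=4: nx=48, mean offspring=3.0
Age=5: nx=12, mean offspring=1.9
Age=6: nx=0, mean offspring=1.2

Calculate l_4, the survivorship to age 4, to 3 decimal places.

l_4 = n_4/n_0 = 48/400 = 0.12 → 0.120

0.120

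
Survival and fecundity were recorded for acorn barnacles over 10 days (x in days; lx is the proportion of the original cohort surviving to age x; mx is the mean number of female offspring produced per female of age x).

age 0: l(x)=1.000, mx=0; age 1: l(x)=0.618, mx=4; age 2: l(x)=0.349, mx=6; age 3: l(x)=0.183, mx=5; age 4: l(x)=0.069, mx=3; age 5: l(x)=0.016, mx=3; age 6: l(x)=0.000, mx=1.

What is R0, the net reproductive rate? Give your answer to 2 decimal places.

5.74

lx·mx by age: 0, 2.472, 2.094, 0.915, 0.207, 0.048, 0
R0 = Σ lx·mx = 5.736 → 5.74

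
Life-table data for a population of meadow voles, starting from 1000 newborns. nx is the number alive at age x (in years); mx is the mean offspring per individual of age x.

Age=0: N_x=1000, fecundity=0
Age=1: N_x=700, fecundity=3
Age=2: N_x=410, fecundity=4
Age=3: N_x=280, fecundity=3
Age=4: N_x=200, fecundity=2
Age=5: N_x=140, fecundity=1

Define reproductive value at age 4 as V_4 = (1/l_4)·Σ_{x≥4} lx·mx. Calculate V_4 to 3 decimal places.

lx = nx/n0 = nx/1000: 1, 0.7, 0.41, 0.28, 0.2, 0.14
lx·mx for x ≥ 4: 0.4, 0.14 → sum = 0.54
V_4 = 0.54 / l_4 = 0.54 / 0.2 = 2.7 → 2.700

2.700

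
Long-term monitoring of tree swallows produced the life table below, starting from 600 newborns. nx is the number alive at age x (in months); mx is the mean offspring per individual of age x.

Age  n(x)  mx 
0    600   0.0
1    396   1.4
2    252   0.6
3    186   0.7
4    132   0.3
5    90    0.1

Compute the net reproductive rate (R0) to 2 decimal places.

1.47

lx = nx/n0 = nx/600: 1, 0.66, 0.42, 0.31, 0.22, 0.15
lx·mx by age: 0, 0.924, 0.252, 0.217, 0.066, 0.015
R0 = Σ lx·mx = 1.474 → 1.47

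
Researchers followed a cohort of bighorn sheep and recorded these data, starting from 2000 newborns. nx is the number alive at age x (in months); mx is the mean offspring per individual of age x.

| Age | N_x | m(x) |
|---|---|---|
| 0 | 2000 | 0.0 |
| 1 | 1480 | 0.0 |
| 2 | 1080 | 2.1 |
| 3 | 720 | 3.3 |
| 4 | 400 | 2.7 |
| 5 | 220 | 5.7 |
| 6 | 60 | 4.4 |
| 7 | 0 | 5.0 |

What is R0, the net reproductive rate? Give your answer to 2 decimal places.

lx = nx/n0 = nx/2000: 1, 0.74, 0.54, 0.36, 0.2, 0.11, 0.03, 0
lx·mx by age: 0, 0, 1.134, 1.188, 0.54, 0.627, 0.132, 0
R0 = Σ lx·mx = 3.621 → 3.62

3.62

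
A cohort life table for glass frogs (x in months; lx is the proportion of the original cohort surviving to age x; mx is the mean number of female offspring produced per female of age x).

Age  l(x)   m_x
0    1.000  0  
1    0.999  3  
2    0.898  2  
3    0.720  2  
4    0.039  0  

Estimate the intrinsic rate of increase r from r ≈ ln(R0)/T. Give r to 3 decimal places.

R0 = Σ lx·mx = 0 + 2.997 + 1.796 + 1.44 + 0 = 6.233
Σ x·lx·mx = 10.909; T = 10.909/6.233 = 1.7502…
r ≈ ln(R0)/T = ln(6.233)/1.7502… = 1.04551… → 1.046

1.046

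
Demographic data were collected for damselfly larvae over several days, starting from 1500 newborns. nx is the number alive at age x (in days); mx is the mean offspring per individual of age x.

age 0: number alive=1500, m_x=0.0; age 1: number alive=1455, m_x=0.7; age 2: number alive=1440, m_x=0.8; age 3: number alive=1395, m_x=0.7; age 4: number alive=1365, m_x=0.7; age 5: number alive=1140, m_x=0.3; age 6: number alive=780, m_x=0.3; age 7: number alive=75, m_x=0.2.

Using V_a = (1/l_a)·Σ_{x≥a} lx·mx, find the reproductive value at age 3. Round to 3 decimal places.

lx = nx/n0 = nx/1500: 1, 0.97, 0.96, 0.93, 0.91, 0.76, 0.52, 0.05
lx·mx for x ≥ 3: 0.651, 0.637, 0.228, 0.156, 0.01 → sum = 1.682
V_3 = 1.682 / l_3 = 1.682 / 0.93 = 1.808602… → 1.809

1.809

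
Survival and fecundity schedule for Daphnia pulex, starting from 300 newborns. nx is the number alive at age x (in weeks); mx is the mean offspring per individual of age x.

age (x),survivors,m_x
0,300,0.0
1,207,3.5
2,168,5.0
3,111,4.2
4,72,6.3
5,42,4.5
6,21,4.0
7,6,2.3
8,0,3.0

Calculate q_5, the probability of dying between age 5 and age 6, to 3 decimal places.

lx = nx/n0 = nx/300: 1, 0.69, 0.56, 0.37, 0.24, 0.14, 0.07, 0.02, 0
q_5 = (l_5 − l_6) / l_5 = (0.14 − 0.07) / 0.14
     = 0.07 / 0.14 = 0.5 → 0.500

0.500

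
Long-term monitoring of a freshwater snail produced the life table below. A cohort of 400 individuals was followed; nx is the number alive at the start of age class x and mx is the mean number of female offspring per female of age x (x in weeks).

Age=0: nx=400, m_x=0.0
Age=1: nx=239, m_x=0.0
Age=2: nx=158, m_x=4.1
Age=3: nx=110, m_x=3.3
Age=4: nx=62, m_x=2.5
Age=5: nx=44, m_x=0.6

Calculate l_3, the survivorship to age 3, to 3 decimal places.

l_3 = n_3/n_0 = 110/400 = 0.275 → 0.275

0.275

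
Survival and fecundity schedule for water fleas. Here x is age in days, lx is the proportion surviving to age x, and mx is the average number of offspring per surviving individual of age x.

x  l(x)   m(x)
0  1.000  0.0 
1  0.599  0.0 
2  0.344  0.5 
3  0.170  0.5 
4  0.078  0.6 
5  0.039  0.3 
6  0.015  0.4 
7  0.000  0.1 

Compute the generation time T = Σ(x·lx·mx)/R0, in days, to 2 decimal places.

lx·mx: 0, 0, 0.172, 0.085, 0.0468, 0.0117, 0.006, 0 → R0 = 0.3215
x·lx·mx: 0, 0, 0.344, 0.255, 0.1872, 0.0585, 0.036, 0 → Σ = 0.8807
T = 0.8807 / 0.3215 = 2.739347… → 2.74

2.74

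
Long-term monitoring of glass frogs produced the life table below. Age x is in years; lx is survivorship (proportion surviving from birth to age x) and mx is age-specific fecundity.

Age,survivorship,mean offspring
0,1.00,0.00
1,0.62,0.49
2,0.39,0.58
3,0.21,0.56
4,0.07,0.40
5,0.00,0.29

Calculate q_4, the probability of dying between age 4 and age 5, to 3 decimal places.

q_4 = (l_4 − l_5) / l_4 = (0.07 − 0) / 0.07
     = 0.07 / 0.07 = 1 → 1.000

1.000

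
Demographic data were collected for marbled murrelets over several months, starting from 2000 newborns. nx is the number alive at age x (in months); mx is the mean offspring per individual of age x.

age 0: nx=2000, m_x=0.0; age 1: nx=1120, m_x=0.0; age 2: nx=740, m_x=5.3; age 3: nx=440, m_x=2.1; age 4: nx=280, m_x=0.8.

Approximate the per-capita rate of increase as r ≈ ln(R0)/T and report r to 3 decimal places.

0.410

lx = nx/n0 = nx/2000: 1, 0.56, 0.37, 0.22, 0.14
R0 = Σ lx·mx = 0 + 0 + 1.961 + 0.462 + 0.112 = 2.535
Σ x·lx·mx = 5.756; T = 5.756/2.535 = 2.27061…
r ≈ ln(R0)/T = ln(2.535)/2.27061… = 0.40967… → 0.410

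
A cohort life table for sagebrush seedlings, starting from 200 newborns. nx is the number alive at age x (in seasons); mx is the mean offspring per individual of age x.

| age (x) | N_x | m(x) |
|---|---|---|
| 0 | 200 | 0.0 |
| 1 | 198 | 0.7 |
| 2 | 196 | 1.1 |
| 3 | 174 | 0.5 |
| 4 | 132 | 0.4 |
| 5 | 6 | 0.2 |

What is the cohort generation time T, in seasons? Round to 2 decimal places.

lx = nx/n0 = nx/200: 1, 0.99, 0.98, 0.87, 0.66, 0.03
lx·mx: 0, 0.693, 1.078, 0.435, 0.264, 0.006 → R0 = 2.476
x·lx·mx: 0, 0.693, 2.156, 1.305, 1.056, 0.03 → Σ = 5.24
T = 5.24 / 2.476 = 2.116317… → 2.12

2.12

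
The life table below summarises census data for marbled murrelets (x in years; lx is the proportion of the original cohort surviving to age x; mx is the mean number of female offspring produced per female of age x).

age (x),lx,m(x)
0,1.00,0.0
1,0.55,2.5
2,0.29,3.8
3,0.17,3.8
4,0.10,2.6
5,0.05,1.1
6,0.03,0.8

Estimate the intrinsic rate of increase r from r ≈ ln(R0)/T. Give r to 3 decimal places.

R0 = Σ lx·mx = 0 + 1.375 + 1.102 + 0.646 + 0.26 + 0.055 + 0.024 = 3.462
Σ x·lx·mx = 6.976; T = 6.976/3.462 = 2.01502…
r ≈ ln(R0)/T = ln(3.462)/2.01502… = 0.61629… → 0.616

0.616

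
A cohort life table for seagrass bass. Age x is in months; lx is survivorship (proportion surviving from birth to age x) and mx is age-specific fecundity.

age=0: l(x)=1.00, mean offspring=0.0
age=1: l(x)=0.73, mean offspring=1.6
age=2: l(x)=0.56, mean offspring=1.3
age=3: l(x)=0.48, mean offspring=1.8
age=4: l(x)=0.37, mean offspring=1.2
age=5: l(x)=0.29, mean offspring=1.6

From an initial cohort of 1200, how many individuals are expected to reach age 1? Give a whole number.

876

Expected survivors = N0 · l_1 = 1200 × 0.73 = 876 → 876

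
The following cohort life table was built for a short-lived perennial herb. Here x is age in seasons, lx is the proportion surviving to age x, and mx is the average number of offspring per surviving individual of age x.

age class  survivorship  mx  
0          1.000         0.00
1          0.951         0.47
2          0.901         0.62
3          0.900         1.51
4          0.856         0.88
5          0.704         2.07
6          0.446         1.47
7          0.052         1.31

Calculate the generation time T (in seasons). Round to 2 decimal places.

lx·mx: 0, 0.44697, 0.55862, 1.359, 0.75328, 1.45728, 0.65562, 0.06812 → R0 = 5.29889
x·lx·mx: 0, 0.44697, 1.11724, 4.077, 3.01312, 7.2864, 3.93372, 0.47684 → Σ = 20.35129
T = 20.35129 / 5.29889 = 3.84067… → 3.84

3.84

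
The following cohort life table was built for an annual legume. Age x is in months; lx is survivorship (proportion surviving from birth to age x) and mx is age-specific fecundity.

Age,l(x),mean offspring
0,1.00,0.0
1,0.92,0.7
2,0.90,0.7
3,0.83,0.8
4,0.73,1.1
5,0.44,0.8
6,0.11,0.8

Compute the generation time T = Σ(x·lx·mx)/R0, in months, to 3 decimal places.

lx·mx: 0, 0.644, 0.63, 0.664, 0.803, 0.352, 0.088 → R0 = 3.181
x·lx·mx: 0, 0.644, 1.26, 1.992, 3.212, 1.76, 0.528 → Σ = 9.396
T = 9.396 / 3.181 = 2.953788… → 2.954

2.954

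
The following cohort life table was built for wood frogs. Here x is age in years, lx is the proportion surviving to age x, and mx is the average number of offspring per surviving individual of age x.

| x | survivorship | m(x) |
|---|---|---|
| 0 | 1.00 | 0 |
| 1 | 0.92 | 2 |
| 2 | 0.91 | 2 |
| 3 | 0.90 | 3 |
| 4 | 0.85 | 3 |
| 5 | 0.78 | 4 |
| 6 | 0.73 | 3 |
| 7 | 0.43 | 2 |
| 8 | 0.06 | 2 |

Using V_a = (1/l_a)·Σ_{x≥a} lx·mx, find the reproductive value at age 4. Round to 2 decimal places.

10.40

lx·mx for x ≥ 4: 2.55, 3.12, 2.19, 0.86, 0.12 → sum = 8.84
V_4 = 8.84 / l_4 = 8.84 / 0.85 = 10.4 → 10.40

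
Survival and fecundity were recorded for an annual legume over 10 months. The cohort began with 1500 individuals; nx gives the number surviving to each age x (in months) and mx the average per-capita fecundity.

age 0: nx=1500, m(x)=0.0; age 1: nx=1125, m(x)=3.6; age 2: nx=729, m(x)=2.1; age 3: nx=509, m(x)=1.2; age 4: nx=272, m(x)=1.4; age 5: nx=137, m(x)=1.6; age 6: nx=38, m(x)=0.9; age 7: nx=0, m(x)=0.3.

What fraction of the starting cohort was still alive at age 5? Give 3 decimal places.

l_5 = n_5/n_0 = 137/1500 = 0.091333… → 0.091

0.091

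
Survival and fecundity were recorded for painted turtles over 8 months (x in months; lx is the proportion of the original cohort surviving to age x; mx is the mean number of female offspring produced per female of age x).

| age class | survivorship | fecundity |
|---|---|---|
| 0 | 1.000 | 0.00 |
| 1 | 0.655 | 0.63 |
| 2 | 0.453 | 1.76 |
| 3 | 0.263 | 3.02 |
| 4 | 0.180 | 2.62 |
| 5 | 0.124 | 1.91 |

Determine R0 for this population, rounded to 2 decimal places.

lx·mx by age: 0, 0.41265, 0.79728, 0.79426, 0.4716, 0.23684
R0 = Σ lx·mx = 2.71263 → 2.71

2.71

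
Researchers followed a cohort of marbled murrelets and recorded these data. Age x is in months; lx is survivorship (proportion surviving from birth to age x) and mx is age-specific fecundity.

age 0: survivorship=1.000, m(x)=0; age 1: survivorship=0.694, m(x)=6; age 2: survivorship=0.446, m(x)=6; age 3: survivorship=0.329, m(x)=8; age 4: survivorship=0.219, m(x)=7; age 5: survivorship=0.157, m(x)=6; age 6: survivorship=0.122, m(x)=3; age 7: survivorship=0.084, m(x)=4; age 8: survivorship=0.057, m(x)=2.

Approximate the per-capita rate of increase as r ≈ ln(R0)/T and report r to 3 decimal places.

R0 = Σ lx·mx = 0 + 4.164 + 2.676 + 2.632 + 1.533 + 0.942 + 0.366 + 0.336 + 0.114 = 12.763
Σ x·lx·mx = 33.714; T = 33.714/12.763 = 2.64154…
r ≈ ln(R0)/T = ln(12.763)/2.64154… = 0.96404… → 0.964

0.964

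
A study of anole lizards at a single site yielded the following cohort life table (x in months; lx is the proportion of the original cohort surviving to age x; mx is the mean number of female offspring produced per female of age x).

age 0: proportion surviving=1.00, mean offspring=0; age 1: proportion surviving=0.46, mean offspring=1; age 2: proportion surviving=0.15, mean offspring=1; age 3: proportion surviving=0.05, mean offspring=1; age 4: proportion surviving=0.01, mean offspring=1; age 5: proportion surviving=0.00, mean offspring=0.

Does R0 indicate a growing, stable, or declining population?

declining

R0 = Σ lx·mx = 0 + 0.46 + 0.15 + 0.05 + 0.01 + 0 = 0.67
R0 < 1, so the population is declining.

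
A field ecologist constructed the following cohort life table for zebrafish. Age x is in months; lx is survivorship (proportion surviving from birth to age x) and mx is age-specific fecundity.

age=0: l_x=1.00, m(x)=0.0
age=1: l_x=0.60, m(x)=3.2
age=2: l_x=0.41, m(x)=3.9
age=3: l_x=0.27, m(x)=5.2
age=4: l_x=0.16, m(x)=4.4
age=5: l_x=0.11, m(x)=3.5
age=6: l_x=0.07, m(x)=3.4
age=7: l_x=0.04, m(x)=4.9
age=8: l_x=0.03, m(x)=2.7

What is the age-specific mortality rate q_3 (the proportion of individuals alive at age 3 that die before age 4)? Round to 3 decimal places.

q_3 = (l_3 − l_4) / l_3 = (0.27 − 0.16) / 0.27
     = 0.11 / 0.27 = 0.407407… → 0.407

0.407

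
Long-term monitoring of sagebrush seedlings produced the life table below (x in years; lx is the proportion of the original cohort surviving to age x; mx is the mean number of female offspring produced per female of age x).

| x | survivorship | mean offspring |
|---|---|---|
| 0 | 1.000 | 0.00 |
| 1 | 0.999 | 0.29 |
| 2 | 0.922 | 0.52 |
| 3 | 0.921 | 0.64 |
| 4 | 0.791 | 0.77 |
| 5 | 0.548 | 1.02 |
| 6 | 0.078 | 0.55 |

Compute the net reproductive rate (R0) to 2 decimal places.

lx·mx by age: 0, 0.28971, 0.47944, 0.58944, 0.60907, 0.55896, 0.0429
R0 = Σ lx·mx = 2.56952 → 2.57

2.57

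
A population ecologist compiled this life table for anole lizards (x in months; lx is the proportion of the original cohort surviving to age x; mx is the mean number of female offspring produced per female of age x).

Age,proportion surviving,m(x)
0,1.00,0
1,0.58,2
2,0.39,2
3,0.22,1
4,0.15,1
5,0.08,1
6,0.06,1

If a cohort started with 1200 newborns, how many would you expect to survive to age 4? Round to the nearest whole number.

Expected survivors = N0 · l_4 = 1200 × 0.15 = 180 → 180

180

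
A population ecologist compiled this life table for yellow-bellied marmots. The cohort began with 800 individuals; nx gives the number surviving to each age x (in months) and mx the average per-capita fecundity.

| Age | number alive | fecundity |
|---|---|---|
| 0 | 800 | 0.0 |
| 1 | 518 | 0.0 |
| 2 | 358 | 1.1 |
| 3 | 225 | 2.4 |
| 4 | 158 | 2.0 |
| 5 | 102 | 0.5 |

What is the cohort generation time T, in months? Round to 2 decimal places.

3.02

lx = nx/n0 = nx/800: 1, 0.6475, 0.4475, 0.28125, 0.1975, 0.1275
lx·mx: 0, 0, 0.49225, 0.675, 0.395, 0.06375 → R0 = 1.626
x·lx·mx: 0, 0, 0.9845, 2.025, 1.58, 0.31875 → Σ = 4.90825
T = 4.90825 / 1.626 = 3.018604… → 3.02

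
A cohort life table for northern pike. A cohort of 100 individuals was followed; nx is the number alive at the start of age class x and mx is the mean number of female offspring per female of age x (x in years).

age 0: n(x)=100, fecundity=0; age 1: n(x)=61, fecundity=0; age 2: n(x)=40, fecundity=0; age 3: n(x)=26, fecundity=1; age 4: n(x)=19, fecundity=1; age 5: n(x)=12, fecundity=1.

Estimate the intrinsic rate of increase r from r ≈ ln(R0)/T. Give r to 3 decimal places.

lx = nx/n0 = nx/100: 1, 0.61, 0.4, 0.26, 0.19, 0.12
R0 = Σ lx·mx = 0 + 0 + 0 + 0.26 + 0.19 + 0.12 = 0.57
Σ x·lx·mx = 2.14; T = 2.14/0.57 = 3.75439…
r ≈ ln(R0)/T = ln(0.57)/3.75439… = -0.14972… → -0.150

-0.150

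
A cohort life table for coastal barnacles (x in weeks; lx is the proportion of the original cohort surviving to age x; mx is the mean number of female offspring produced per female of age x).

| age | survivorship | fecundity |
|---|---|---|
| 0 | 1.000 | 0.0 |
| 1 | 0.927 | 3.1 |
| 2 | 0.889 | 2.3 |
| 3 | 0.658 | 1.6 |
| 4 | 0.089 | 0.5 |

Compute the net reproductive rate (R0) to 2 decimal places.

lx·mx by age: 0, 2.8737, 2.0447, 1.0528, 0.0445
R0 = Σ lx·mx = 6.0157 → 6.02

6.02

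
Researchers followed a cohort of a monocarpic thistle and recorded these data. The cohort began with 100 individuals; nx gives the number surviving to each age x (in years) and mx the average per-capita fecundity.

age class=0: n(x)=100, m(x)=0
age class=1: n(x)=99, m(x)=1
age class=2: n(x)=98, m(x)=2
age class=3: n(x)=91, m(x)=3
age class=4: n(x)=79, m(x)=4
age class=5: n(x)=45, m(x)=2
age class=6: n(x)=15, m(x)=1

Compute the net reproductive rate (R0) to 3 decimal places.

lx = nx/n0 = nx/100: 1, 0.99, 0.98, 0.91, 0.79, 0.45, 0.15
lx·mx by age: 0, 0.99, 1.96, 2.73, 3.16, 0.9, 0.15
R0 = Σ lx·mx = 9.89 → 9.890

9.890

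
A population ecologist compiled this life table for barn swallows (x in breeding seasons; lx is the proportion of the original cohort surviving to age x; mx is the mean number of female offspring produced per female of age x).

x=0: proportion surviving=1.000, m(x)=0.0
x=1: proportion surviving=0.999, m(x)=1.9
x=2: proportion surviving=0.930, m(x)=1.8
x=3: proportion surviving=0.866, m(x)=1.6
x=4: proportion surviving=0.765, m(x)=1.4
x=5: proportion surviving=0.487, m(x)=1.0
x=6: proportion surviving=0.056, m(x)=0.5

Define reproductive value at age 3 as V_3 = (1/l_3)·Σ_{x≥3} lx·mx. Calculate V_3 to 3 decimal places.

lx·mx for x ≥ 3: 1.3856, 1.071, 0.487, 0.028 → sum = 2.9716
V_3 = 2.9716 / l_3 = 2.9716 / 0.866 = 3.431409… → 3.431

3.431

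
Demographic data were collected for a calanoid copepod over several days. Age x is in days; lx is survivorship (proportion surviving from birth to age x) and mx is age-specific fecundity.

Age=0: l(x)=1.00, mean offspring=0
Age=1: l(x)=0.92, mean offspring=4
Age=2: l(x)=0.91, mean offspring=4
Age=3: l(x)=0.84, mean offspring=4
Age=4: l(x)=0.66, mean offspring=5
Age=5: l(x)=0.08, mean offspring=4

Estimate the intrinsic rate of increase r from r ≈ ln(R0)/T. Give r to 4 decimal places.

R0 = Σ lx·mx = 0 + 3.68 + 3.64 + 3.36 + 3.3 + 0.32 = 14.3
Σ x·lx·mx = 35.84; T = 35.84/14.3 = 2.50629…
r ≈ ln(R0)/T = ln(14.3)/2.50629… = 1.061432… → 1.0614

1.0614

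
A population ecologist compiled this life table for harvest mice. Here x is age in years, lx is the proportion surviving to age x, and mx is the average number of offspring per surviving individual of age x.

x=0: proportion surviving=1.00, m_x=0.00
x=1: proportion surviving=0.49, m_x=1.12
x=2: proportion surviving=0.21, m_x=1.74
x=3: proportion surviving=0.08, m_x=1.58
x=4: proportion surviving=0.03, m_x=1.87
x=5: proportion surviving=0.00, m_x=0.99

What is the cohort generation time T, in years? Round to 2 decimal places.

lx·mx: 0, 0.5488, 0.3654, 0.1264, 0.0561, 0 → R0 = 1.0967
x·lx·mx: 0, 0.5488, 0.7308, 0.3792, 0.2244, 0 → Σ = 1.8832
T = 1.8832 / 1.0967 = 1.717151… → 1.72

1.72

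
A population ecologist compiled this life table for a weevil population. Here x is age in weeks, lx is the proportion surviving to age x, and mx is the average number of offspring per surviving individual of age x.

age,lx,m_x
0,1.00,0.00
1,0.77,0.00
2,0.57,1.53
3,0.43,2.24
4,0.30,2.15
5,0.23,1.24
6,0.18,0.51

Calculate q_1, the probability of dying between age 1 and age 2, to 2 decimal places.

0.26

q_1 = (l_1 − l_2) / l_1 = (0.77 − 0.57) / 0.77
     = 0.2 / 0.77 = 0.25974… → 0.26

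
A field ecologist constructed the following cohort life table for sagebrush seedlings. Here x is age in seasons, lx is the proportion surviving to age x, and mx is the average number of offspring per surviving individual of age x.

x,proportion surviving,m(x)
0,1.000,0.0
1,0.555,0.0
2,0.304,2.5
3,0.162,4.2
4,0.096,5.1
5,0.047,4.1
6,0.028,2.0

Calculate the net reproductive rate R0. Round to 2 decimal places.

2.18

lx·mx by age: 0, 0, 0.76, 0.6804, 0.4896, 0.1927, 0.056
R0 = Σ lx·mx = 2.1787 → 2.18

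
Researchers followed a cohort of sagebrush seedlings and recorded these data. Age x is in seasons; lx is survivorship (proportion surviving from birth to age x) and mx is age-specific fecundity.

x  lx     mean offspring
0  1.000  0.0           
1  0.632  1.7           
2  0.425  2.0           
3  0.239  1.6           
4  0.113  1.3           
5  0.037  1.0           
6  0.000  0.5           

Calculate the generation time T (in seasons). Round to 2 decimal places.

1.88

lx·mx: 0, 1.0744, 0.85, 0.3824, 0.1469, 0.037, 0 → R0 = 2.4907
x·lx·mx: 0, 1.0744, 1.7, 1.1472, 0.5876, 0.185, 0 → Σ = 4.6942
T = 4.6942 / 2.4907 = 1.884691… → 1.88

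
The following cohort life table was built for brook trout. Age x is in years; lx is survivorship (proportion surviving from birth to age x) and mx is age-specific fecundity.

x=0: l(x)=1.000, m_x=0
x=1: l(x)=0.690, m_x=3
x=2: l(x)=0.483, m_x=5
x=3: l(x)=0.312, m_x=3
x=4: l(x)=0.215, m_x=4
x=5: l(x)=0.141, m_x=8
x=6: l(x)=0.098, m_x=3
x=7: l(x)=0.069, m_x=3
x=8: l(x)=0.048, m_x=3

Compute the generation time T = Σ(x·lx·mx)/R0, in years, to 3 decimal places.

2.875

lx·mx: 0, 2.07, 2.415, 0.936, 0.86, 1.128, 0.294, 0.207, 0.144 → R0 = 8.054
x·lx·mx: 0, 2.07, 4.83, 2.808, 3.44, 5.64, 1.764, 1.449, 1.152 → Σ = 23.153
T = 23.153 / 8.054 = 2.874721… → 2.875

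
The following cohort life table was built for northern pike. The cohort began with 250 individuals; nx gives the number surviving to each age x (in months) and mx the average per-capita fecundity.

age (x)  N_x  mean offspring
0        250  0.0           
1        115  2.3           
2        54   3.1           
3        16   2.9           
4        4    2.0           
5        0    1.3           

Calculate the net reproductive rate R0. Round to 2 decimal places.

1.95

lx = nx/n0 = nx/250: 1, 0.46, 0.216, 0.064, 0.016, 0
lx·mx by age: 0, 1.058, 0.6696, 0.1856, 0.032, 0
R0 = Σ lx·mx = 1.9452 → 1.95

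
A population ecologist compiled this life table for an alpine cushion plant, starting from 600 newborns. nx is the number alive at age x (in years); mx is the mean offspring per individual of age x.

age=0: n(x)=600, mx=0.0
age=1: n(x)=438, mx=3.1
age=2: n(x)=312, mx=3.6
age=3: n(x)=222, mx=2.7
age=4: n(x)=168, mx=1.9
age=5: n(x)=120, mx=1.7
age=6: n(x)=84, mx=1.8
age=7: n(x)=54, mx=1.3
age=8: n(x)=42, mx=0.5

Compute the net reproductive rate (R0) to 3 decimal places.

6.410

lx = nx/n0 = nx/600: 1, 0.73, 0.52, 0.37, 0.28, 0.2, 0.14, 0.09, 0.07
lx·mx by age: 0, 2.263, 1.872, 0.999, 0.532, 0.34, 0.252, 0.117, 0.035
R0 = Σ lx·mx = 6.41 → 6.410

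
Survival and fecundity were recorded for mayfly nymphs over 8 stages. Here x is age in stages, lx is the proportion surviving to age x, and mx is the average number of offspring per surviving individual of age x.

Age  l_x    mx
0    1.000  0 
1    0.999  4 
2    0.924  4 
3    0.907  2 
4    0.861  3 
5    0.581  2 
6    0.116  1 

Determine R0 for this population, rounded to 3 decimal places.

13.367

lx·mx by age: 0, 3.996, 3.696, 1.814, 2.583, 1.162, 0.116
R0 = Σ lx·mx = 13.367 → 13.367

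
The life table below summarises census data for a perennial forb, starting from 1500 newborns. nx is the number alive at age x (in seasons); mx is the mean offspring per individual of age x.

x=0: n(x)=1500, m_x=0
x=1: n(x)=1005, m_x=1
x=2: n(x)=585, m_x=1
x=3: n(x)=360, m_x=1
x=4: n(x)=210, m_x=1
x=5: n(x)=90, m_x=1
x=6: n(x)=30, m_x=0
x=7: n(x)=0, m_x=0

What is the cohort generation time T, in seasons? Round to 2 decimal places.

2.02

lx = nx/n0 = nx/1500: 1, 0.67, 0.39, 0.24, 0.14, 0.06, 0.02, 0
lx·mx: 0, 0.67, 0.39, 0.24, 0.14, 0.06, 0, 0 → R0 = 1.5
x·lx·mx: 0, 0.67, 0.78, 0.72, 0.56, 0.3, 0, 0 → Σ = 3.03
T = 3.03 / 1.5 = 2.02 → 2.02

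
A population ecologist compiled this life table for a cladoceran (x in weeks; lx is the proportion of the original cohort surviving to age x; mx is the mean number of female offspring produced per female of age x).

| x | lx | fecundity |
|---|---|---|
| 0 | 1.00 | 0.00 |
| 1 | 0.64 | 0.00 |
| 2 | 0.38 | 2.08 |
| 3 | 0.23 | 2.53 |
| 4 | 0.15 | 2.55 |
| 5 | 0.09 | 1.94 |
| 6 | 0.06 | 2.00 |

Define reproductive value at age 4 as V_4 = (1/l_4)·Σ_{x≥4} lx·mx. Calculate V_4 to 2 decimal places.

4.51

lx·mx for x ≥ 4: 0.3825, 0.1746, 0.12 → sum = 0.6771
V_4 = 0.6771 / l_4 = 0.6771 / 0.15 = 4.514 → 4.51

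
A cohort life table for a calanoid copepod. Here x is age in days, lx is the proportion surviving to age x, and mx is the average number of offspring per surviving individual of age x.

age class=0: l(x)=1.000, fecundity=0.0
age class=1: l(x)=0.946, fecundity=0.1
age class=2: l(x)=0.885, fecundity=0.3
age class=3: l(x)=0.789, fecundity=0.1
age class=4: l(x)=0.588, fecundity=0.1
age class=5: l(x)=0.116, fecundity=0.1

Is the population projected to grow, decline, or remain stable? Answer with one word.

declining

R0 = Σ lx·mx = 0 + 0.0946 + 0.2655 + 0.0789 + 0.0588 + 0.0116 = 0.5094
R0 < 1, so the population is declining.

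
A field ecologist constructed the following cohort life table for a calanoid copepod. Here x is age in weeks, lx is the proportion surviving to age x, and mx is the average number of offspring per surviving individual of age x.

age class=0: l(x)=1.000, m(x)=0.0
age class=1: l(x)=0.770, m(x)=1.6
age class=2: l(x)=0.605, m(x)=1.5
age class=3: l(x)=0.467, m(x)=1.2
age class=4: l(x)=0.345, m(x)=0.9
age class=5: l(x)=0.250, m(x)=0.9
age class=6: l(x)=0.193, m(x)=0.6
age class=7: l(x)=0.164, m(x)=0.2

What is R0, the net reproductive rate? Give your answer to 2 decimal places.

3.38

lx·mx by age: 0, 1.232, 0.9075, 0.5604, 0.3105, 0.225, 0.1158, 0.0328
R0 = Σ lx·mx = 3.384 → 3.38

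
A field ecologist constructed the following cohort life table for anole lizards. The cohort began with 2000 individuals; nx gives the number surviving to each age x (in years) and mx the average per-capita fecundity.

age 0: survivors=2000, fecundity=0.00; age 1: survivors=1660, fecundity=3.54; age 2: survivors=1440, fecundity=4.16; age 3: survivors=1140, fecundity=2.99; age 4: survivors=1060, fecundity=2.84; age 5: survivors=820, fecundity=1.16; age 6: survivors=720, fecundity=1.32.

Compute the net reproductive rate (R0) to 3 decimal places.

10.094

lx = nx/n0 = nx/2000: 1, 0.83, 0.72, 0.57, 0.53, 0.41, 0.36
lx·mx by age: 0, 2.9382, 2.9952, 1.7043, 1.5052, 0.4756, 0.4752
R0 = Σ lx·mx = 10.0937 → 10.094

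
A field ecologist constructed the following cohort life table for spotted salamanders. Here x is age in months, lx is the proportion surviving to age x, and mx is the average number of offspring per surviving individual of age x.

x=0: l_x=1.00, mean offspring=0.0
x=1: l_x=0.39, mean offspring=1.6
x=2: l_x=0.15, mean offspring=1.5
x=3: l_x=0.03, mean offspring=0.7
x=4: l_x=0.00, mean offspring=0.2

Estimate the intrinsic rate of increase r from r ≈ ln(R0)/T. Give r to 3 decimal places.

-0.107

R0 = Σ lx·mx = 0 + 0.624 + 0.225 + 0.021 + 0 = 0.87
Σ x·lx·mx = 1.137; T = 1.137/0.87 = 1.3069…
r ≈ ln(R0)/T = ln(0.87)/1.3069… = -0.10656… → -0.107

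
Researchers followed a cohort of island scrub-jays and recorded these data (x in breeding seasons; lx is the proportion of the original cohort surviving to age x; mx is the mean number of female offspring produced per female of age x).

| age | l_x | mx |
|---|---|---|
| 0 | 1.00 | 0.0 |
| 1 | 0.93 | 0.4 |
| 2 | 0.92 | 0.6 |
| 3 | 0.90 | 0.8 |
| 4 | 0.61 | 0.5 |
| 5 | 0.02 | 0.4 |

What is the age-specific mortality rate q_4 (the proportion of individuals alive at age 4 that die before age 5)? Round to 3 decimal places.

0.967

q_4 = (l_4 − l_5) / l_4 = (0.61 − 0.02) / 0.61
     = 0.59 / 0.61 = 0.967213… → 0.967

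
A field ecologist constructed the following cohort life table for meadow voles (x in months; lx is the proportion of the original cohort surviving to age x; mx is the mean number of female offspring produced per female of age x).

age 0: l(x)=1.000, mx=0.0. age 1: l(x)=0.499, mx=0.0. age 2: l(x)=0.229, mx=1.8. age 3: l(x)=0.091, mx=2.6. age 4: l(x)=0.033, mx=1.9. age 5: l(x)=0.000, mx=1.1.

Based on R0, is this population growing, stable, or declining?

declining

R0 = Σ lx·mx = 0 + 0 + 0.4122 + 0.2366 + 0.0627 + 0 = 0.7115
R0 < 1, so the population is declining.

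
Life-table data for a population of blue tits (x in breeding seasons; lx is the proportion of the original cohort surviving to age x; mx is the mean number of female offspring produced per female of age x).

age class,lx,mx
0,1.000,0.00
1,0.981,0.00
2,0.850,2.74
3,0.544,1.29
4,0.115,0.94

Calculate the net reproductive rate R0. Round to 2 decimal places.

lx·mx by age: 0, 0, 2.329, 0.70176, 0.1081
R0 = Σ lx·mx = 3.13886 → 3.14

3.14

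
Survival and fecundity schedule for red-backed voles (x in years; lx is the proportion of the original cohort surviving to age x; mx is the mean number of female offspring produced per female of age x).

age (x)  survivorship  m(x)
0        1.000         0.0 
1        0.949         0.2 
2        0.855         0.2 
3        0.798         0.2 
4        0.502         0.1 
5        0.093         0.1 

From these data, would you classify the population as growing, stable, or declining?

R0 = Σ lx·mx = 0 + 0.1898 + 0.171 + 0.1596 + 0.0502 + 0.0093 = 0.5799
R0 < 1, so the population is declining.

declining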